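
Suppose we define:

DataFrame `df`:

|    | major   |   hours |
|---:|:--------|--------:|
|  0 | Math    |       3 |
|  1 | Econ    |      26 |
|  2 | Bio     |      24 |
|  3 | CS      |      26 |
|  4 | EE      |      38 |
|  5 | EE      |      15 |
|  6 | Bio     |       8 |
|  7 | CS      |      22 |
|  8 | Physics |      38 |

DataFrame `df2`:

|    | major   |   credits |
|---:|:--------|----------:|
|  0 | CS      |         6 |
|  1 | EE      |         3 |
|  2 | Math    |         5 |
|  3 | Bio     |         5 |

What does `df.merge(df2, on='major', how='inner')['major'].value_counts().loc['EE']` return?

merge on 'major' (how='inner') → 7 rows:
  major  hours  credits
0  Math      3        5
1   Bio     24        5
2    CS     26        6
3    EE     38        3
4    EE     15        3
5   Bio      8        5
6    CS     22        6
value_counts of major:
major
Bio     2
CS      2
EE      2
Math    1
Name: count, dtype: int64
value at index 'EE' → 2

2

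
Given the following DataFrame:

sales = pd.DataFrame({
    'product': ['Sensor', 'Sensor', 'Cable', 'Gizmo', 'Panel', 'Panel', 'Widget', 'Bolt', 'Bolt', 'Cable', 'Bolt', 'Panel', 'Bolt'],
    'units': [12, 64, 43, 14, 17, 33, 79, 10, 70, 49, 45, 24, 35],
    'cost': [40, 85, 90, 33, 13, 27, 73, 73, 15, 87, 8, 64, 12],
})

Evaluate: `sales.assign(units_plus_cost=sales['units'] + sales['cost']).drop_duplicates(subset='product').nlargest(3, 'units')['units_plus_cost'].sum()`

add column units_plus_cost = sales['units'] + sales['cost']:
   product  units  cost  units_plus_cost
0   Sensor     12    40               52
1   Sensor     64    85              149
2    Cable     43    90              133
3    Gizmo     14    33               47
4    Panel     17    13               30
5    Panel     33    27               60
6   Widget     79    73              152
7     Bolt     10    73               83
8     Bolt     70    15               85
9    Cable     49    87              136
10    Bolt     45     8               53
11   Panel     24    64               88
12    Bolt     35    12               47
drop duplicate product (keep=first):
  product  units  cost  units_plus_cost
0  Sensor     12    40               52
2   Cable     43    90              133
3   Gizmo     14    33               47
4   Panel     17    13               30
6  Widget     79    73              152
7    Bolt     10    73               83
take 3 rows with largest units:
  product  units  cost  units_plus_cost
6  Widget     79    73              152
2   Cable     43    90              133
4   Panel     17    13               30
sum of column 'units_plus_cost' → 315

315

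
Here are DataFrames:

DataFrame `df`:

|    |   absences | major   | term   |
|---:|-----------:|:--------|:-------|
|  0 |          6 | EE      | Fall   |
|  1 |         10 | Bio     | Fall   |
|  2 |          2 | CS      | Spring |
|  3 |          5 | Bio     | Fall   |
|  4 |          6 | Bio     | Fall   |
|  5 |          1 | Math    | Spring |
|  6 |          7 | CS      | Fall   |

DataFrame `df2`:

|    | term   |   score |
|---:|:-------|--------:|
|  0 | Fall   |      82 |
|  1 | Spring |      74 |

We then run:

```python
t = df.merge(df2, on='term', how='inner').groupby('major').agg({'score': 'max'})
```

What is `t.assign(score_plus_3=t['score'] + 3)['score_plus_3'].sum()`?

332

merge on 'term' (how='inner') → 7 rows:
   absences major    term  score
0         6    EE    Fall     82
1        10   Bio    Fall     82
2         2    CS  Spring     74
3         5   Bio    Fall     82
4         6   Bio    Fall     82
5         1  Math  Spring     74
6         7    CS    Fall     82
group by major, max of score:
       score
major       
Bio       82
CS        82
EE        82
Math      74
add column score_plus_3 = t['score'] + 3:
       score  score_plus_3
major                     
Bio       82            85
CS        82            85
EE        82            85
Math      74            77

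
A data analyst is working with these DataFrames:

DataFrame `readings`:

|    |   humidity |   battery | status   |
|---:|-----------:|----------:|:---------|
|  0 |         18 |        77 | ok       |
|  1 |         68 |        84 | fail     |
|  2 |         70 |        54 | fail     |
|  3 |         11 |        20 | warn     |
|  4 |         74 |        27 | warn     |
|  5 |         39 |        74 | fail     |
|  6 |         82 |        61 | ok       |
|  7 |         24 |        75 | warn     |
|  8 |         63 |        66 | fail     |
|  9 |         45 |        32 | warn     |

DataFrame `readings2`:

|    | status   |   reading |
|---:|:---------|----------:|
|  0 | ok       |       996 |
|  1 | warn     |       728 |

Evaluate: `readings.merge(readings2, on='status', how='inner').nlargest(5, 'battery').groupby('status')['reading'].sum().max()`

2184

merge on 'status' (how='inner') → 6 rows:
   humidity  battery status  reading
0        18       77     ok      996
1        11       20   warn      728
2        74       27   warn      728
3        82       61     ok      996
4        24       75   warn      728
5        45       32   warn      728
take 5 rows with largest battery:
   humidity  battery status  reading
0        18       77     ok      996
4        24       75   warn      728
3        82       61     ok      996
5        45       32   warn      728
2        74       27   warn      728
group by status, sum of reading:
status
ok      1992
warn    2184
Name: reading, dtype: int64
Reading off the max of the resulting series, we get 2184.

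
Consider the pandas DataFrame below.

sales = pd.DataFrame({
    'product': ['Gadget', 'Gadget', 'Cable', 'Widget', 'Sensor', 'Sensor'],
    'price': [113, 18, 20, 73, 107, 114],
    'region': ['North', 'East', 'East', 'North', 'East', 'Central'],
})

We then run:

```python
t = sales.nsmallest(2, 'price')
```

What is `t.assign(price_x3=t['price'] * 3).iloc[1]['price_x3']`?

take 2 rows with smallest price:
  product  price region
1  Gadget     18   East
2   Cable     20   East
add column price_x3 = t['price'] * 3:
  product  price region  price_x3
1  Gadget     18   East        54
2   Cable     20   East        60
Taking the value at position 1, column 'price_x3' gives 60.

60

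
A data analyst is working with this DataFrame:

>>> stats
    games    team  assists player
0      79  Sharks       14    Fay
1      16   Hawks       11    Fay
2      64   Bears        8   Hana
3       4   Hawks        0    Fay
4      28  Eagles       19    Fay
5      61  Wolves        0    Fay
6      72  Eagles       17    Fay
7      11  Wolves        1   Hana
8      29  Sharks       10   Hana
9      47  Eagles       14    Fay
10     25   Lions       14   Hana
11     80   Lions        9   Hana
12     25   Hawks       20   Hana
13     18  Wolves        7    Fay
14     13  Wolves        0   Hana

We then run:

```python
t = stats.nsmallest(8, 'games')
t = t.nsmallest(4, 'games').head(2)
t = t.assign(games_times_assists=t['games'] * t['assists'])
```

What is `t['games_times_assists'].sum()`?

take 8 rows with smallest games:
    games    team  assists player
3       4   Hawks        0    Fay
7      11  Wolves        1   Hana
14     13  Wolves        0   Hana
1      16   Hawks       11    Fay
13     18  Wolves        7    Fay
10     25   Lions       14   Hana
12     25   Hawks       20   Hana
4      28  Eagles       19    Fay
take 4 rows with smallest games:
    games    team  assists player
3       4   Hawks        0    Fay
7      11  Wolves        1   Hana
14     13  Wolves        0   Hana
1      16   Hawks       11    Fay
take first 2 rows:
   games    team  assists player
3      4   Hawks        0    Fay
7     11  Wolves        1   Hana
add column games_times_assists = t['games'] * t['assists']:
   games    team  assists player  games_times_assists
3      4   Hawks        0    Fay                    0
7     11  Wolves        1   Hana                   11

11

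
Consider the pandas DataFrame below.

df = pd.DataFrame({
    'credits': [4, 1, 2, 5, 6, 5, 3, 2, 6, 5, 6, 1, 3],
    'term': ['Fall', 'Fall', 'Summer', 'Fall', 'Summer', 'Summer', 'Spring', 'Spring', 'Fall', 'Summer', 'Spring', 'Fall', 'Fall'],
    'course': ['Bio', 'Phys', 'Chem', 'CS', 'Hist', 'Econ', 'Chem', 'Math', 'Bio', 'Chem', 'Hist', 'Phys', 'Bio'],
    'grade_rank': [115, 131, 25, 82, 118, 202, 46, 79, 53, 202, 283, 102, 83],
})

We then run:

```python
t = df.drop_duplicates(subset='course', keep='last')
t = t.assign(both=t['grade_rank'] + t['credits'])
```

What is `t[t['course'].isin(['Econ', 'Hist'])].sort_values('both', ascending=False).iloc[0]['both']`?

289

drop duplicate course (keep=last):
    credits    term course  grade_rank
3         5    Fall     CS          82
5         5  Summer   Econ         202
7         2  Spring   Math          79
9         5  Summer   Chem         202
10        6  Spring   Hist         283
11        1    Fall   Phys         102
12        3    Fall    Bio          83
add column both = t['grade_rank'] + t['credits']:
    credits    term course  grade_rank  both
3         5    Fall     CS          82    87
5         5  Summer   Econ         202   207
7         2  Spring   Math          79    81
9         5  Summer   Chem         202   207
10        6  Spring   Hist         283   289
11        1    Fall   Phys         102   103
12        3    Fall    Bio          83    86
filter rows where course in ['Econ', 'Hist']:
    credits    term course  grade_rank  both
5         5  Summer   Econ         202   207
10        6  Spring   Hist         283   289
sort by both descending:
    credits    term course  grade_rank  both
10        6  Spring   Hist         283   289
5         5  Summer   Econ         202   207
Finally, value at position 0, column 'both' = 289.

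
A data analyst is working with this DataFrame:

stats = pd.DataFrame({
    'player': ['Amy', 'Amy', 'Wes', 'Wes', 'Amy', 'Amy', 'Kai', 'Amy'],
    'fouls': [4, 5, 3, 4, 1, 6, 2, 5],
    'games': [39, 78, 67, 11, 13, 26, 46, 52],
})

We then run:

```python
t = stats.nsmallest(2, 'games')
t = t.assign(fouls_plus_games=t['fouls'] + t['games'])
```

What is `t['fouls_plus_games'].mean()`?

14.5

take 2 rows with smallest games:
  player  fouls  games
3    Wes      4     11
4    Amy      1     13
add column fouls_plus_games = t['fouls'] + t['games']:
  player  fouls  games  fouls_plus_games
3    Wes      4     11                15
4    Amy      1     13                14
The mean of column 'fouls_plus_games' is 14.5.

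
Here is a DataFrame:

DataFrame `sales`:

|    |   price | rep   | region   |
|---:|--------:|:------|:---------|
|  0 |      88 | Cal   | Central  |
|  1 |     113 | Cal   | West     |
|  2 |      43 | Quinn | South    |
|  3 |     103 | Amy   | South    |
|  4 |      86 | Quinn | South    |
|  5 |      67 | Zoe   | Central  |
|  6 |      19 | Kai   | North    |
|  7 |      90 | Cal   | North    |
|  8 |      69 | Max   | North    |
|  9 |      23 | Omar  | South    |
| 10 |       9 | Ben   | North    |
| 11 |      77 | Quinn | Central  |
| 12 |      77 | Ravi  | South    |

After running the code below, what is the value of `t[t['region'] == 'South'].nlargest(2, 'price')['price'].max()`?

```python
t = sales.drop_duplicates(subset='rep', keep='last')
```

103

drop duplicate rep (keep=last):
    price    rep   region
3     103    Amy    South
5      67    Zoe  Central
6      19    Kai    North
7      90    Cal    North
8      69    Max    North
9      23   Omar    South
10      9    Ben    North
11     77  Quinn  Central
12     77   Ravi    South
filter rows where region == 'South':
    price   rep region
3     103   Amy  South
9      23  Omar  South
12     77  Ravi  South
take 2 rows with largest price:
    price   rep region
3     103   Amy  South
12     77  Ravi  South
Hence 103.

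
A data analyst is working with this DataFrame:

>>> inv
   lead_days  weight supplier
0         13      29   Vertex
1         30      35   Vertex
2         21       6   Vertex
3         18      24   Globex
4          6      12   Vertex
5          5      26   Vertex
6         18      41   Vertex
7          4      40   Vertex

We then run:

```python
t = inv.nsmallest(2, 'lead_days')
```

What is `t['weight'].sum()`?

66

take 2 rows with smallest lead_days:
   lead_days  weight supplier
7          4      40   Vertex
5          5      26   Vertex
Then the sum of column 'weight': 66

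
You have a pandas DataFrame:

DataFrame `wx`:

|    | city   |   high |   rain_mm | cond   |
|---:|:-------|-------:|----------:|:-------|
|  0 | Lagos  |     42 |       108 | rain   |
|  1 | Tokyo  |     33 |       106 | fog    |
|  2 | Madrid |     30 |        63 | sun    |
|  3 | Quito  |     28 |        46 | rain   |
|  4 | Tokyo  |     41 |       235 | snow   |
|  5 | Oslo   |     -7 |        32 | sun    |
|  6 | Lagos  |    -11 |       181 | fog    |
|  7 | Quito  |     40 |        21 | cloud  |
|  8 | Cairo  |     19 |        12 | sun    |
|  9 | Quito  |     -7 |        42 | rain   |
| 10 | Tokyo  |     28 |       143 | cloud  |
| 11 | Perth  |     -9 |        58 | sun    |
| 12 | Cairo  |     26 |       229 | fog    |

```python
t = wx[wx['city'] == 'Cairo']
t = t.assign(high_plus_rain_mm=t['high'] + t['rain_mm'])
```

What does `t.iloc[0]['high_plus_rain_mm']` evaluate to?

filter rows where city == 'Cairo':
     city  high  rain_mm cond
8   Cairo    19       12  sun
12  Cairo    26      229  fog
add column high_plus_rain_mm = t['high'] + t['rain_mm']:
     city  high  rain_mm cond  high_plus_rain_mm
8   Cairo    19       12  sun                 31
12  Cairo    26      229  fog                255
So iloc[0]['high_plus_rain_mm'] = 31.

31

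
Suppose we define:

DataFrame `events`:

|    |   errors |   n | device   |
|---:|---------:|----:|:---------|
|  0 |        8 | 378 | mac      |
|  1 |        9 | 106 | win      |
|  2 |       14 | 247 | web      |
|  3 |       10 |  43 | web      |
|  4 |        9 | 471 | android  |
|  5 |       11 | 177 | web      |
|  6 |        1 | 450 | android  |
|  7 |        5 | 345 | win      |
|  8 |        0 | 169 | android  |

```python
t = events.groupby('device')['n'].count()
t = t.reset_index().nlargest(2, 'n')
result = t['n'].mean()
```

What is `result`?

3.0

group by device, count of n:
device
android    3
mac        1
web        3
win        2
Name: n, dtype: int64
reset_index():
    device  n
0  android  3
1      mac  1
2      web  3
3      win  2
take 2 rows with largest n:
    device  n
0  android  3
2      web  3
Reading off the mean of column 'n', we get 3.0.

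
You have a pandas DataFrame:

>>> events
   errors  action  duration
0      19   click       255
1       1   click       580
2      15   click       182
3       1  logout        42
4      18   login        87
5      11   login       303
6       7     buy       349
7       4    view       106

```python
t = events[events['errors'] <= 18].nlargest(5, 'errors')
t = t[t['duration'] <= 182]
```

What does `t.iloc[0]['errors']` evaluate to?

18

filter rows where errors <= 18:
   errors  action  duration
1       1   click       580
2      15   click       182
3       1  logout        42
4      18   login        87
5      11   login       303
6       7     buy       349
7       4    view       106
take 5 rows with largest errors:
   errors action  duration
4      18  login        87
2      15  click       182
5      11  login       303
6       7    buy       349
7       4   view       106
filter rows where duration <= 182:
   errors action  duration
4      18  login        87
2      15  click       182
7       4   view       106
So iloc[0]['errors'] = 18.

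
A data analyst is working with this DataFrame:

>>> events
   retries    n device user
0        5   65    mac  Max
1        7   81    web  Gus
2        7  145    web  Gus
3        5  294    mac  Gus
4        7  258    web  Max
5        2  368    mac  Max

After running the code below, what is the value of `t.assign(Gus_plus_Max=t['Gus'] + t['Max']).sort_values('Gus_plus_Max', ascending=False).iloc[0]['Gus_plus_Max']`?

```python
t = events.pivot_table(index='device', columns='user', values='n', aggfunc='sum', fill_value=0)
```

pivot: rows=device, cols=user, sum(n):
user    Gus  Max
device          
mac     294  433
web     226  258
add column Gus_plus_Max = t['Gus'] + t['Max']:
user    Gus  Max  Gus_plus_Max
device                        
mac     294  433           727
web     226  258           484
sort by Gus_plus_Max descending:
user    Gus  Max  Gus_plus_Max
device                        
mac     294  433           727
web     226  258           484

727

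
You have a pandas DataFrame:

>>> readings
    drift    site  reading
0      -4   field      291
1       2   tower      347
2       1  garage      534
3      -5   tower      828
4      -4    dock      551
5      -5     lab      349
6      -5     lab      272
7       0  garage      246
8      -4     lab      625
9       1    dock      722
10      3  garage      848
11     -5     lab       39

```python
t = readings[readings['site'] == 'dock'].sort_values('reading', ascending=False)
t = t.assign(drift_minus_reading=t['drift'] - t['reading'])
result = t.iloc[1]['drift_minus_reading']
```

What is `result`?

filter rows where site == 'dock':
   drift  site  reading
4     -4  dock      551
9      1  dock      722
sort by reading descending:
   drift  site  reading
9      1  dock      722
4     -4  dock      551
add column drift_minus_reading = t['drift'] - t['reading']:
   drift  site  reading  drift_minus_reading
9      1  dock      722                 -721
4     -4  dock      551                 -555
Hence -555.

-555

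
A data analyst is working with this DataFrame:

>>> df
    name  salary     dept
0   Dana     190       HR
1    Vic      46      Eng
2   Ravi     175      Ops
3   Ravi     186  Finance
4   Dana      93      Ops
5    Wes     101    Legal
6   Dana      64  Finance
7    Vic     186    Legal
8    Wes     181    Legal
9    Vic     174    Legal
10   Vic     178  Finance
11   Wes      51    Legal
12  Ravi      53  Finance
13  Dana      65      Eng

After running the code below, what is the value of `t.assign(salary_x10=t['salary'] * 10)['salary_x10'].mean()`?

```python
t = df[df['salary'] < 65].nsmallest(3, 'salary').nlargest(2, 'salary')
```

520.0

filter rows where salary < 65:
    name  salary     dept
1    Vic      46      Eng
6   Dana      64  Finance
11   Wes      51    Legal
12  Ravi      53  Finance
take 3 rows with smallest salary:
    name  salary     dept
1    Vic      46      Eng
11   Wes      51    Legal
12  Ravi      53  Finance
take 2 rows with largest salary:
    name  salary     dept
12  Ravi      53  Finance
11   Wes      51    Legal
add column salary_x10 = t['salary'] * 10:
    name  salary     dept  salary_x10
12  Ravi      53  Finance         530
11   Wes      51    Legal         510
So mean() = 520.0.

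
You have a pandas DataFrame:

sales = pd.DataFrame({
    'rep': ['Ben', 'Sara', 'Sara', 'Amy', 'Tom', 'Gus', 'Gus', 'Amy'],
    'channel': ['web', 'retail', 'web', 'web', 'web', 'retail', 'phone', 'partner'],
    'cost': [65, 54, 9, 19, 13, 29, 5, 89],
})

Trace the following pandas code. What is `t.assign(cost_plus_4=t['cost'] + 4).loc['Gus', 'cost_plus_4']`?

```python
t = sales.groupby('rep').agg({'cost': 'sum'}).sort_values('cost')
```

group by rep, sum of cost:
      cost
rep       
Amy    108
Ben     65
Gus     34
Sara    63
Tom     13
sort by cost:
      cost
rep       
Tom     13
Gus     34
Sara    63
Ben     65
Amy    108
add column cost_plus_4 = t['cost'] + 4:
      cost  cost_plus_4
rep                    
Tom     13           17
Gus     34           38
Sara    63           67
Ben     65           69
Amy    108          112
So loc['Gus', 'cost_plus_4'] = 38.

38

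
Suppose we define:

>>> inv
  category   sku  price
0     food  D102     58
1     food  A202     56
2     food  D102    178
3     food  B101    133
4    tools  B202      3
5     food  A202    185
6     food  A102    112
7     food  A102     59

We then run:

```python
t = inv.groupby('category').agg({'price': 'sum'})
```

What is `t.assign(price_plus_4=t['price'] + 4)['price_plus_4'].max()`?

785

group by category, sum of price:
          price
category       
food        781
tools         3
add column price_plus_4 = t['price'] + 4:
          price  price_plus_4
category                     
food        781           785
tools         3             7
Hence 785.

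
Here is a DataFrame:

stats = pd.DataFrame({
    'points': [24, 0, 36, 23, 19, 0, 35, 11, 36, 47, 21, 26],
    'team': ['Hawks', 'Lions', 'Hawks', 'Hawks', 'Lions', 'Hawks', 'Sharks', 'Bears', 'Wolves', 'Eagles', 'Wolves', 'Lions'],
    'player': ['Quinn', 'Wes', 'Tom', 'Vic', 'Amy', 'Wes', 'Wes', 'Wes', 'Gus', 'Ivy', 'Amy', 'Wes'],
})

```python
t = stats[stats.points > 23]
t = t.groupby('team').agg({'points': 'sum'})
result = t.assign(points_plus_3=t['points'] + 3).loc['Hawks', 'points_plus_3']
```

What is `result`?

63

filter rows where points > 23:
    points    team player
0       24   Hawks  Quinn
2       36   Hawks    Tom
6       35  Sharks    Wes
8       36  Wolves    Gus
9       47  Eagles    Ivy
11      26   Lions    Wes
group by team, sum of points:
        points
team          
Eagles      47
Hawks       60
Lions       26
Sharks      35
Wolves      36
add column points_plus_3 = t['points'] + 3:
        points  points_plus_3
team                         
Eagles      47             50
Hawks       60             63
Lions       26             29
Sharks      35             38
Wolves      36             39
So loc['Hawks', 'points_plus_3'] = 63.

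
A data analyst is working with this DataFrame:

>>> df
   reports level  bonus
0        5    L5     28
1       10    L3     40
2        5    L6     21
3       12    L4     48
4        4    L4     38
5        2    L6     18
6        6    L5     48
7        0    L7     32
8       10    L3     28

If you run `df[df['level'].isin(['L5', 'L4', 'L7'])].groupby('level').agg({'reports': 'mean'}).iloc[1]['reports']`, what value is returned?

5.5

filter rows where level in ['L5', 'L4', 'L7']:
   reports level  bonus
0        5    L5     28
3       12    L4     48
4        4    L4     38
6        6    L5     48
7        0    L7     32
group by level, mean of reports:
       reports
level         
L4         8.0
L5         5.5
L7         0.0
So iloc[1]['reports'] = 5.5.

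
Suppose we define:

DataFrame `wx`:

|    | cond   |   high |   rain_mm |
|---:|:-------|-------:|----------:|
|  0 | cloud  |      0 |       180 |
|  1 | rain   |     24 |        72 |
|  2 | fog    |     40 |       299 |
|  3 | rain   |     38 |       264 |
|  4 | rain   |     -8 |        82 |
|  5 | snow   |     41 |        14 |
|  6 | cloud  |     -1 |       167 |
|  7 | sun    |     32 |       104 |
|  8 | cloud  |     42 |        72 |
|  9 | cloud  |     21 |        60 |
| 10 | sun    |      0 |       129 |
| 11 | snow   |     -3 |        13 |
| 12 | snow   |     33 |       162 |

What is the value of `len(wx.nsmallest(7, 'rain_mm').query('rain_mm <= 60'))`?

3

take 7 rows with smallest rain_mm:
     cond  high  rain_mm
11   snow    -3       13
5    snow    41       14
9   cloud    21       60
1    rain    24       72
8   cloud    42       72
4    rain    -8       82
7     sun    32      104
filter rows where rain_mm <= 60:
     cond  high  rain_mm
11   snow    -3       13
5    snow    41       14
9   cloud    21       60
Finally, number of rows = 3.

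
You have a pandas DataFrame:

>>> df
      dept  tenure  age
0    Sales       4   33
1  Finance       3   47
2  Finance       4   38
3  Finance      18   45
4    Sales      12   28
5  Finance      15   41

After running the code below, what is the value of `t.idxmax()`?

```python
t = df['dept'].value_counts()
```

Finance

value_counts of dept:
dept
Finance    4
Sales      2
Name: count, dtype: int64
The label with the largest value is Finance.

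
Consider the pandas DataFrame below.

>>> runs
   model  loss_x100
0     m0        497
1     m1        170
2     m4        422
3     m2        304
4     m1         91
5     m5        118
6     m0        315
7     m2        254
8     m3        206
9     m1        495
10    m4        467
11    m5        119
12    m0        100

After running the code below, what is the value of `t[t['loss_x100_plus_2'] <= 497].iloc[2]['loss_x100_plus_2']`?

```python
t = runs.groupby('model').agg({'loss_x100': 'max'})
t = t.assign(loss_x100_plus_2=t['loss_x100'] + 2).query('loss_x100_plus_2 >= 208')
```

group by model, max of loss_x100:
       loss_x100
model           
m0           497
m1           495
m2           304
m3           206
m4           467
m5           119
add column loss_x100_plus_2 = t['loss_x100'] + 2:
       loss_x100  loss_x100_plus_2
model                             
m0           497               499
m1           495               497
m2           304               306
m3           206               208
m4           467               469
m5           119               121
filter rows where loss_x100_plus_2 >= 208:
       loss_x100  loss_x100_plus_2
model                             
m0           497               499
m1           495               497
m2           304               306
m3           206               208
m4           467               469
filter rows where loss_x100_plus_2 <= 497:
       loss_x100  loss_x100_plus_2
model                             
m1           495               497
m2           304               306
m3           206               208
m4           467               469
Finally, value at position 2, column 'loss_x100_plus_2' = 208.

208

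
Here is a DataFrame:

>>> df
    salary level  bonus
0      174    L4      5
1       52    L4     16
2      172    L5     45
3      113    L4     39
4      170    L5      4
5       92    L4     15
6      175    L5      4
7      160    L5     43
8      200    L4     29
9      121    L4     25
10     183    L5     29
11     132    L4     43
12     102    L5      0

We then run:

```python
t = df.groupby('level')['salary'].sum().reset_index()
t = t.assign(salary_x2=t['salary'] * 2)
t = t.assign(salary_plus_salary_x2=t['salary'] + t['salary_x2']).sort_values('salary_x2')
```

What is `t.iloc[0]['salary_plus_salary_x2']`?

2652

group by level, sum of salary:
level
L4    884
L5    962
Name: salary, dtype: int64
reset_index():
  level  salary
0    L4     884
1    L5     962
add column salary_x2 = t['salary'] * 2:
  level  salary  salary_x2
0    L4     884       1768
1    L5     962       1924
add column salary_plus_salary_x2 = t['salary'] + t['salary_x2']:
  level  salary  salary_x2  salary_plus_salary_x2
0    L4     884       1768                   2652
1    L5     962       1924                   2886
sort by salary_x2:
  level  salary  salary_x2  salary_plus_salary_x2
0    L4     884       1768                   2652
1    L5     962       1924                   2886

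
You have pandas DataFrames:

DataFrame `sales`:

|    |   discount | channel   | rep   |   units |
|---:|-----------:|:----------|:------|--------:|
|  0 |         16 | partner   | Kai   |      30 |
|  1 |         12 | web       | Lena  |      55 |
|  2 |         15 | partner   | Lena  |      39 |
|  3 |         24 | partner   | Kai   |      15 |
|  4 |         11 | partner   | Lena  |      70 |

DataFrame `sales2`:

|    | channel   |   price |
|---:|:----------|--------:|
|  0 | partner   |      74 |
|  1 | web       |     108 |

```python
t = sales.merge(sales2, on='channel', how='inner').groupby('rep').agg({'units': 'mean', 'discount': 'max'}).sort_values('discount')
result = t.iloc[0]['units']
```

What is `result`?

merge on 'channel' (how='inner') → 5 rows:
   discount  channel   rep  units  price
0        16  partner   Kai     30     74
1        12      web  Lena     55    108
2        15  partner  Lena     39     74
3        24  partner   Kai     15     74
4        11  partner  Lena     70     74
group by rep: mean(units), max(discount):
          units  discount
rep                      
Kai   22.500000        24
Lena  54.666667        15
sort by discount:
          units  discount
rep                      
Lena  54.666667        15
Kai   22.500000        24
Finally, value at position 0, column 'units' = 54.6666666667.

54.6666666667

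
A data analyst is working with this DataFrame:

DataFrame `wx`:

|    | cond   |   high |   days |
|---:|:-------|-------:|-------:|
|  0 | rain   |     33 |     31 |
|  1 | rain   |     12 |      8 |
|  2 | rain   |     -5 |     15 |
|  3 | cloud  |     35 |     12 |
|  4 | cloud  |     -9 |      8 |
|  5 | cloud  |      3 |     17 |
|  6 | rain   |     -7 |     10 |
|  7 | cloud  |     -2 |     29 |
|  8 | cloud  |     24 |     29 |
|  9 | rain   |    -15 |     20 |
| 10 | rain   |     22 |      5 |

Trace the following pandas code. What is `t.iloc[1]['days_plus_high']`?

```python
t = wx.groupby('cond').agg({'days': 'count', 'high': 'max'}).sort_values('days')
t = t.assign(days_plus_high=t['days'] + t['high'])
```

39

group by cond: count(days), max(high):
       days  high
cond             
cloud     5    35
rain      6    33
sort by days:
       days  high
cond             
cloud     5    35
rain      6    33
add column days_plus_high = t['days'] + t['high']:
       days  high  days_plus_high
cond                             
cloud     5    35              40
rain      6    33              39
So iloc[1]['days_plus_high'] = 39.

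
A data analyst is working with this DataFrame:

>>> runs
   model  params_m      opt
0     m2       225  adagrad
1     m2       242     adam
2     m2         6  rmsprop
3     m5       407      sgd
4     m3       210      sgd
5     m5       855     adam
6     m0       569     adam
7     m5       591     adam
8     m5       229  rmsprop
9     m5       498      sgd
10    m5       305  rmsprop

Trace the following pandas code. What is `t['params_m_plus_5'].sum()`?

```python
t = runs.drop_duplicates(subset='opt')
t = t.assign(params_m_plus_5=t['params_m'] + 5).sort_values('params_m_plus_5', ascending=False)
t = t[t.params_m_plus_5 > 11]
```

889

drop duplicate opt (keep=first):
  model  params_m      opt
0    m2       225  adagrad
1    m2       242     adam
2    m2         6  rmsprop
3    m5       407      sgd
add column params_m_plus_5 = t['params_m'] + 5:
  model  params_m      opt  params_m_plus_5
0    m2       225  adagrad              230
1    m2       242     adam              247
2    m2         6  rmsprop               11
3    m5       407      sgd              412
sort by params_m_plus_5 descending:
  model  params_m      opt  params_m_plus_5
3    m5       407      sgd              412
1    m2       242     adam              247
0    m2       225  adagrad              230
2    m2         6  rmsprop               11
filter rows where params_m_plus_5 > 11:
  model  params_m      opt  params_m_plus_5
3    m5       407      sgd              412
1    m2       242     adam              247
0    m2       225  adagrad              230
Then the sum of column 'params_m_plus_5': 889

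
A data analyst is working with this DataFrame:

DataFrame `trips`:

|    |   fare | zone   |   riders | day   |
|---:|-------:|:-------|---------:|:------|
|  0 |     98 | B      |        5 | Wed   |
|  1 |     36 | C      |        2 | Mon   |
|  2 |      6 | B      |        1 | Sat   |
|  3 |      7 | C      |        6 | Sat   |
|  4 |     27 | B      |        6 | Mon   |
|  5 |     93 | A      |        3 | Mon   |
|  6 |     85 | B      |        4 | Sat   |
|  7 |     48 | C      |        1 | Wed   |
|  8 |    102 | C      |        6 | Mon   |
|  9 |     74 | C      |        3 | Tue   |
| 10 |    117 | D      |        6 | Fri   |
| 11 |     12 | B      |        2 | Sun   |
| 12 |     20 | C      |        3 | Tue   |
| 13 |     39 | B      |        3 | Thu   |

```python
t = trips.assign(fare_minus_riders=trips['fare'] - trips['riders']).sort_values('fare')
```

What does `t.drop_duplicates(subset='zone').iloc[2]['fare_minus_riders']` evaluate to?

add column fare_minus_riders = trips['fare'] - trips['riders']:
    fare zone  riders  day  fare_minus_riders
0     98    B       5  Wed                 93
1     36    C       2  Mon                 34
2      6    B       1  Sat                  5
3      7    C       6  Sat                  1
4     27    B       6  Mon                 21
5     93    A       3  Mon                 90
6     85    B       4  Sat                 81
7     48    C       1  Wed                 47
8    102    C       6  Mon                 96
9     74    C       3  Tue                 71
10   117    D       6  Fri                111
11    12    B       2  Sun                 10
12    20    C       3  Tue                 17
13    39    B       3  Thu                 36
sort by fare:
    fare zone  riders  day  fare_minus_riders
2      6    B       1  Sat                  5
3      7    C       6  Sat                  1
11    12    B       2  Sun                 10
12    20    C       3  Tue                 17
4     27    B       6  Mon                 21
1     36    C       2  Mon                 34
13    39    B       3  Thu                 36
7     48    C       1  Wed                 47
9     74    C       3  Tue                 71
6     85    B       4  Sat                 81
5     93    A       3  Mon                 90
0     98    B       5  Wed                 93
8    102    C       6  Mon                 96
10   117    D       6  Fri                111
drop duplicate zone (keep=first):
    fare zone  riders  day  fare_minus_riders
2      6    B       1  Sat                  5
3      7    C       6  Sat                  1
5     93    A       3  Mon                 90
10   117    D       6  Fri                111

90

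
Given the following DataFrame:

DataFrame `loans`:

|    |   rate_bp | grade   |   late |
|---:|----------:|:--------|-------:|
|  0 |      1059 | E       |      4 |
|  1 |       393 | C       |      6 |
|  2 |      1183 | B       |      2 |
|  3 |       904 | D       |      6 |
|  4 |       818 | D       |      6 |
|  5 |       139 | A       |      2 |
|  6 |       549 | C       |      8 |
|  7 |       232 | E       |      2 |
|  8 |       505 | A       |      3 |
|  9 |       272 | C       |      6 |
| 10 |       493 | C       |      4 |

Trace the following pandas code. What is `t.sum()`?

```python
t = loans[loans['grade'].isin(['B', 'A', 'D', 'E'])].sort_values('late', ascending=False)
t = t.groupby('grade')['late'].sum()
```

filter rows where grade in ['B', 'A', 'D', 'E']:
   rate_bp grade  late
0     1059     E     4
2     1183     B     2
3      904     D     6
4      818     D     6
5      139     A     2
7      232     E     2
8      505     A     3
sort by late descending:
   rate_bp grade  late
3      904     D     6
4      818     D     6
0     1059     E     4
8      505     A     3
2     1183     B     2
5      139     A     2
7      232     E     2
group by grade, sum of late:
grade
A     5
B     2
D    12
E     6
Name: late, dtype: int64
Then the sum of the resulting series: 25

25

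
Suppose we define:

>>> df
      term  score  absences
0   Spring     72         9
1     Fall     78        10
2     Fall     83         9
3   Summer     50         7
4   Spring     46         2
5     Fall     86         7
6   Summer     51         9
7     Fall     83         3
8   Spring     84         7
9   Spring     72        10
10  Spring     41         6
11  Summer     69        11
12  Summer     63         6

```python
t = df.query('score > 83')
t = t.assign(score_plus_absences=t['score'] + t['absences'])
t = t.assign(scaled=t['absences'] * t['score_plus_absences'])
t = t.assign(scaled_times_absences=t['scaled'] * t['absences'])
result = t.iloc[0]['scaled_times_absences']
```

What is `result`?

4557

filter rows where score > 83:
     term  score  absences
5    Fall     86         7
8  Spring     84         7
add column score_plus_absences = t['score'] + t['absences']:
     term  score  absences  score_plus_absences
5    Fall     86         7                   93
8  Spring     84         7                   91
add column scaled = t['absences'] * t['score_plus_absences']:
     term  score  absences  score_plus_absences  scaled
5    Fall     86         7                   93     651
8  Spring     84         7                   91     637
add column scaled_times_absences = t['scaled'] * t['absences']:
     term  score  absences  score_plus_absences  scaled  scaled_times_absences
5    Fall     86         7                   93     651                   4557
8  Spring     84         7                   91     637                   4459
Taking the value at position 0, column 'scaled_times_absences' gives 4557.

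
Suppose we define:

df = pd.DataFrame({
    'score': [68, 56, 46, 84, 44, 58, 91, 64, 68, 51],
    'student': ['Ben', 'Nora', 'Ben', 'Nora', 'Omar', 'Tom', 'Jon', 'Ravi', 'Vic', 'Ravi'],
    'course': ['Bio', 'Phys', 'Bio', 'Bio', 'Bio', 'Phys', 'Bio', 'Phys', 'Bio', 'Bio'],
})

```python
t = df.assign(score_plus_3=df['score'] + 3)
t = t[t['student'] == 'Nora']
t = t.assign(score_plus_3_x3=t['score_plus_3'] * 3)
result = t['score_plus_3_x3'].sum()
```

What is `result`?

438

add column score_plus_3 = df['score'] + 3:
   score student course  score_plus_3
0     68     Ben    Bio            71
1     56    Nora   Phys            59
2     46     Ben    Bio            49
3     84    Nora    Bio            87
4     44    Omar    Bio            47
5     58     Tom   Phys            61
6     91     Jon    Bio            94
7     64    Ravi   Phys            67
8     68     Vic    Bio            71
9     51    Ravi    Bio            54
filter rows where student == 'Nora':
   score student course  score_plus_3
1     56    Nora   Phys            59
3     84    Nora    Bio            87
add column score_plus_3_x3 = t['score_plus_3'] * 3:
   score student course  score_plus_3  score_plus_3_x3
1     56    Nora   Phys            59              177
3     84    Nora    Bio            87              261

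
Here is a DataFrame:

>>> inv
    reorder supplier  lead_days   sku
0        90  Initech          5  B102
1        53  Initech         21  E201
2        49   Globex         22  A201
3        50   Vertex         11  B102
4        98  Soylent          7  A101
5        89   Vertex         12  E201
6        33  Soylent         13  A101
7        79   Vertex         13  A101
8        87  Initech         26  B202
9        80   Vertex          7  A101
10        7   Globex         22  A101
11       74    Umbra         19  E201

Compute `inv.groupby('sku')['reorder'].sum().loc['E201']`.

group by sku, sum of reorder:
sku
A101    297
A201     49
B102    140
B202     87
E201    216
Name: reorder, dtype: int64
Hence 216.

216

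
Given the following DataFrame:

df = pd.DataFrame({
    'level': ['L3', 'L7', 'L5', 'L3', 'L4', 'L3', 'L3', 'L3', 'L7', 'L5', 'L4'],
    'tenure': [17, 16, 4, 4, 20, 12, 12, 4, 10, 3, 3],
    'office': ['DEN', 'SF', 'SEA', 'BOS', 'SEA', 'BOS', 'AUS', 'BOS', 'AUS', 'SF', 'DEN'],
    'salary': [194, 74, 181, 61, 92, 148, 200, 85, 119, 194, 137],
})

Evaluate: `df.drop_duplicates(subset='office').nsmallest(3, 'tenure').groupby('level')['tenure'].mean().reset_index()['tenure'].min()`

4.0

drop duplicate office (keep=first):
  level  tenure office  salary
0    L3      17    DEN     194
1    L7      16     SF      74
2    L5       4    SEA     181
3    L3       4    BOS      61
6    L3      12    AUS     200
take 3 rows with smallest tenure:
  level  tenure office  salary
2    L5       4    SEA     181
3    L3       4    BOS      61
6    L3      12    AUS     200
group by level, mean of tenure:
level
L3    8.0
L5    4.0
Name: tenure, dtype: float64
reset_index():
  level  tenure
0    L3     8.0
1    L5     4.0
Finally, min of column 'tenure' = 4.0.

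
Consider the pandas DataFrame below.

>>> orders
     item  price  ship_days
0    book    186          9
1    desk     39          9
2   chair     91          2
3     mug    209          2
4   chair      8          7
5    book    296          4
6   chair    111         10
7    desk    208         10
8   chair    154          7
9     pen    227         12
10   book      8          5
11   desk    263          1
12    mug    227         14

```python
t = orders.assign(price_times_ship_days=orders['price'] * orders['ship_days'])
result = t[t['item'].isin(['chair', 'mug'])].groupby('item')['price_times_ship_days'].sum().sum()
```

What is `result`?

6022

add column price_times_ship_days = orders['price'] * orders['ship_days']:
     item  price  ship_days  price_times_ship_days
0    book    186          9                   1674
1    desk     39          9                    351
2   chair     91          2                    182
3     mug    209          2                    418
4   chair      8          7                     56
5    book    296          4                   1184
6   chair    111         10                   1110
7    desk    208         10                   2080
8   chair    154          7                   1078
9     pen    227         12                   2724
10   book      8          5                     40
11   desk    263          1                    263
12    mug    227         14                   3178
filter rows where item in ['chair', 'mug']:
     item  price  ship_days  price_times_ship_days
2   chair     91          2                    182
3     mug    209          2                    418
4   chair      8          7                     56
6   chair    111         10                   1110
8   chair    154          7                   1078
12    mug    227         14                   3178
group by item, sum of price_times_ship_days:
item
chair    2426
mug      3596
Name: price_times_ship_days, dtype: int64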